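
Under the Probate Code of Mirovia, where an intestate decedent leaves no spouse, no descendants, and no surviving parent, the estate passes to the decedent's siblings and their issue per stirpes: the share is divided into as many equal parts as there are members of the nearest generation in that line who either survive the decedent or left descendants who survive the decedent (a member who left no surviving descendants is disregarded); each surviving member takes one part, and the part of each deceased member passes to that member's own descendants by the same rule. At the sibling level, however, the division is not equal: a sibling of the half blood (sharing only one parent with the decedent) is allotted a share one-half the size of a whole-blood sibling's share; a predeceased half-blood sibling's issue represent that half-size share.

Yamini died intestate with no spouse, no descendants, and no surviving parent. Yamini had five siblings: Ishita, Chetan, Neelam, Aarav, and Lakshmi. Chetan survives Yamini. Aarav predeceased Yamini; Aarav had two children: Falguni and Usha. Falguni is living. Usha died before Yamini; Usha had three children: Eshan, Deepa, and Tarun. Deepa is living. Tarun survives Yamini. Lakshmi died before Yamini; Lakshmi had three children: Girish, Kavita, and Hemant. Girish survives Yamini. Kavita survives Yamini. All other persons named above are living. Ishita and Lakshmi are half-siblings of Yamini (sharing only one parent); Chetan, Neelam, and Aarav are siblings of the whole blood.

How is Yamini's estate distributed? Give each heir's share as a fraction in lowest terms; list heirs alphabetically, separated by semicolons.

No spouse, descendants, or parent survives, so the estate passes to Yamini's siblings per stirpes.
Half-blood siblings count for one-half the weight of whole-blood siblings at the initial division.
Dividing 1 in proportion to weights (total weight 4): Ishita (weight 1/2) → 1/8; Chetan (weight 1) → 1/4; Neelam (weight 1) → 1/4; Aarav (weight 1) → 1/4; Lakshmi (weight 1/2) → 1/8.
Ishita is living and takes 1/8.
Chetan is living and takes 1/4.
Neelam is living and takes 1/4.
Aarav predeceased; the 1/4 allotted to Aarav's branch passes to Aarav's issue by representation.
The 1/4 is divided into 2 equal shares of 1/8 among Falguni, Usha.
Falguni is living and takes 1/8.
Usha predeceased; the 1/8 allotted to Usha's branch passes to Usha's issue by representation.
The 1/8 is divided into 3 equal shares of 1/24 among Eshan, Deepa, Tarun.
Eshan is living and takes 1/24.
Deepa is living and takes 1/24.
Tarun is living and takes 1/24.
Lakshmi predeceased; the 1/8 allotted to Lakshmi's branch passes to Lakshmi's issue by representation.
The 1/8 is divided into 3 equal shares of 1/24 among Girish, Kavita, Hemant.
Girish is living and takes 1/24.
Kavita is living and takes 1/24.
Hemant is living and takes 1/24.

Chetan 1/4; Deepa 1/24; Eshan 1/24; Falguni 1/8; Girish 1/24; Hemant 1/24; Ishita 1/8; Kavita 1/24; Neelam 1/4; Tarun 1/24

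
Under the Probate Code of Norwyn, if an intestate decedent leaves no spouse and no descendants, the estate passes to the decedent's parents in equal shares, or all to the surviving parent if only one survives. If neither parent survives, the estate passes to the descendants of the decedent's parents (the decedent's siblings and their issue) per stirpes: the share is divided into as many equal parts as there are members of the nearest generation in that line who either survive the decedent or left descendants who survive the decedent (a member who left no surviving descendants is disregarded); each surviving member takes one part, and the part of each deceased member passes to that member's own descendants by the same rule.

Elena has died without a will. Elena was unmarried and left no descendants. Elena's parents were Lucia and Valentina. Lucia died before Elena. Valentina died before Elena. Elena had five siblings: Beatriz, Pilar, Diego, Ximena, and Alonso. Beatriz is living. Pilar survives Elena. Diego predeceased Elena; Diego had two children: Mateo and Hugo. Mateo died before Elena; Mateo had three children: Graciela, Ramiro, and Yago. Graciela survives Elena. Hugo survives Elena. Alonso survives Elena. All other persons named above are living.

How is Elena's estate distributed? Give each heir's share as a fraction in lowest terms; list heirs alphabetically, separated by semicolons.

Neither parent survives and there are no descendants, so the estate passes to Elena's siblings and their issue per stirpes.
The estate is divided into 5 equal shares of 1/5 among Beatriz, Pilar, Diego, Ximena, Alonso.
Beatriz is living and takes 1/5.
Pilar is living and takes 1/5.
Diego predeceased; the 1/5 allotted to Diego's branch passes to Diego's issue by representation.
The 1/5 is divided into 2 equal shares of 1/10 among Mateo, Hugo.
Mateo predeceased; the 1/10 allotted to Mateo's branch passes to Mateo's issue by representation.
The 1/10 is divided into 3 equal shares of 1/30 among Graciela, Ramiro, Yago.
Graciela is living and takes 1/30.
Ramiro is living and takes 1/30.
Yago is living and takes 1/30.
Hugo is living and takes 1/10.
Ximena is living and takes 1/5.
Alonso is living and takes 1/5.

Alonso 1/5; Beatriz 1/5; Graciela 1/30; Hugo 1/10; Pilar 1/5; Ramiro 1/30; Ximena 1/5; Yago 1/30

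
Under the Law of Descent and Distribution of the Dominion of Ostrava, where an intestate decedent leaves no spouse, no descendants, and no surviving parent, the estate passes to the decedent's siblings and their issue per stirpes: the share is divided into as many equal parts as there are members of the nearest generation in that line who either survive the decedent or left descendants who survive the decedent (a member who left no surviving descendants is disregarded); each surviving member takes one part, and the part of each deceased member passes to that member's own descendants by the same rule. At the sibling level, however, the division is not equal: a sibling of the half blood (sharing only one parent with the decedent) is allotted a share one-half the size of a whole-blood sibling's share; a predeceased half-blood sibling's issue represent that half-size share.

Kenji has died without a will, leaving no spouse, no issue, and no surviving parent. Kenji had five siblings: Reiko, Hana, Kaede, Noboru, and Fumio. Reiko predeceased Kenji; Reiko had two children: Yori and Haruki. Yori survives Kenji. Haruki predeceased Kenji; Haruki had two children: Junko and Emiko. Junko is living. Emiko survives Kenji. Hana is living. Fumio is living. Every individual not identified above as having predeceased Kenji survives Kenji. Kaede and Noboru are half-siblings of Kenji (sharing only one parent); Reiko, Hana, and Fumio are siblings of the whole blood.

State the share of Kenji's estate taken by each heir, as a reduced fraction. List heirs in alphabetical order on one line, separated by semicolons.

No spouse, descendants, or parent survives, so the estate passes to Kenji's siblings per stirpes.
Half-blood siblings count for one-half the weight of whole-blood siblings at the initial division.
Dividing 1 in proportion to weights (total weight 4): Reiko (weight 1) → 1/4; Hana (weight 1) → 1/4; Kaede (weight 1/2) → 1/8; Noboru (weight 1/2) → 1/8; Fumio (weight 1) → 1/4.
Reiko predeceased; the 1/4 allotted to Reiko's branch passes to Reiko's issue by representation.
The 1/4 is divided into 2 equal shares of 1/8 among Yori, Haruki.
Yori is living and takes 1/8.
Haruki predeceased; the 1/8 allotted to Haruki's branch passes to Haruki's issue by representation.
The 1/8 is divided into 2 equal shares of 1/16 among Junko, Emiko.
Junko is living and takes 1/16.
Emiko is living and takes 1/16.
Hana is living and takes 1/4.
Kaede is living and takes 1/8.
Noboru is living and takes 1/8.
Fumio is living and takes 1/4.

Emiko 1/16; Fumio 1/4; Hana 1/4; Junko 1/16; Kaede 1/8; Noboru 1/8; Yori 1/8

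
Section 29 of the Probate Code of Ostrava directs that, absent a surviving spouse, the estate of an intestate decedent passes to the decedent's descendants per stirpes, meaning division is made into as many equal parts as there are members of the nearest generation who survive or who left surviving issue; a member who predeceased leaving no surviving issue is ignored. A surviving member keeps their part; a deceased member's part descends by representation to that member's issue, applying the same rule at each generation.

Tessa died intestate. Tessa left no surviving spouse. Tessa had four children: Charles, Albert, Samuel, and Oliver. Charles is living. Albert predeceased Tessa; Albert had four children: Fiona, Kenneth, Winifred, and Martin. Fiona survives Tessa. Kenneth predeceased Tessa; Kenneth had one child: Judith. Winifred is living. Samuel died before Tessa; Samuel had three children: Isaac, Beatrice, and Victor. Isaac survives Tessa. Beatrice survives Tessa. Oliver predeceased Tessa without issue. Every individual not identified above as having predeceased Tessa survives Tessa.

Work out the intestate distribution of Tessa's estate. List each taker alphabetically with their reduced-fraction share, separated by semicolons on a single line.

There is no surviving spouse, so the entire estate passes to Tessa's descendants per stirpes.
Oliver left no surviving issue, so that branch lapses and is disregarded.
The estate is divided into 3 equal shares of 1/3 among Charles, Albert, Samuel.
Charles is living and takes 1/3.
Albert predeceased; the 1/3 allotted to Albert's branch passes to Albert's issue by representation.
The 1/3 is divided into 4 equal shares of 1/12 among Fiona, Kenneth, Winifred, Martin.
Fiona is living and takes 1/12.
Kenneth predeceased; the 1/12 allotted to Kenneth's branch passes to Kenneth's issue by representation.
Judith is the sole taker at this level and receives the full 1/12.
Winifred is living and takes 1/12.
Martin is living and takes 1/12.
Samuel predeceased; the 1/3 allotted to Samuel's branch passes to Samuel's issue by representation.
The 1/3 is divided into 3 equal shares of 1/9 among Isaac, Beatrice, Victor.
Isaac is living and takes 1/9.
Beatrice is living and takes 1/9.
Victor is living and takes 1/9.

Beatrice 1/9; Charles 1/3; Fiona 1/12; Isaac 1/9; Judith 1/12; Martin 1/12; Victor 1/9; Winifred 1/12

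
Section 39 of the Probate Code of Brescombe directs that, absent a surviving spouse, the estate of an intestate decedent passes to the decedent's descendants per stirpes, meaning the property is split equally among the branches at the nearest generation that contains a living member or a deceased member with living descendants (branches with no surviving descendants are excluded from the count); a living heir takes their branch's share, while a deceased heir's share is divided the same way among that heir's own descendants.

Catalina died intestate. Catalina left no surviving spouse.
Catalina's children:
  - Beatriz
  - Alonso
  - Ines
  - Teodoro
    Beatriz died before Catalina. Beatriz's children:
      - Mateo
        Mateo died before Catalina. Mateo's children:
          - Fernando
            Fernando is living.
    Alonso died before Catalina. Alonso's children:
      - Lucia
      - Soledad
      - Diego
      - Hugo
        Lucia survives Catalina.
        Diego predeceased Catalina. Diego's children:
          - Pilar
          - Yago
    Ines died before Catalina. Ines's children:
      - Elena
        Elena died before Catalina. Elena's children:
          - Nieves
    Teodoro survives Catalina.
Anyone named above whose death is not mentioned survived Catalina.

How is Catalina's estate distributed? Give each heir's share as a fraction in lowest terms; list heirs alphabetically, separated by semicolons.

Fernando 1/4; Hugo 1/16; Lucia 1/16; Nieves 1/4; Pilar 1/32; Soledad 1/16; Teodoro 1/4; Yago 1/32

There is no surviving spouse, so the entire estate passes to Catalina's descendants per stirpes.
The estate is divided into 4 equal shares of 1/4 among Beatriz, Alonso, Ines, Teodoro.
Beatriz predeceased; the 1/4 allotted to Beatriz's branch passes to Beatriz's issue by representation.
Mateo's line is the sole branch at this level, so the full 1/4 passes to Mateo's issue by representation.
Fernando is the sole taker at this level and receives the full 1/4.
Alonso predeceased; the 1/4 allotted to Alonso's branch passes to Alonso's issue by representation.
The 1/4 is divided into 4 equal shares of 1/16 among Lucia, Soledad, Diego, Hugo.
Lucia is living and takes 1/16.
Soledad is living and takes 1/16.
Diego predeceased; the 1/16 allotted to Diego's branch passes to Diego's issue by representation.
The 1/16 is divided into 2 equal shares of 1/32 among Pilar, Yago.
Pilar is living and takes 1/32.
Yago is living and takes 1/32.
Hugo is living and takes 1/16.
Ines predeceased; the 1/4 allotted to Ines's branch passes to Ines's issue by representation.
Elena's line is the sole branch at this level, so the full 1/4 passes to Elena's issue by representation.
Nieves is the sole taker at this level and receives the full 1/4.
Teodoro is living and takes 1/4.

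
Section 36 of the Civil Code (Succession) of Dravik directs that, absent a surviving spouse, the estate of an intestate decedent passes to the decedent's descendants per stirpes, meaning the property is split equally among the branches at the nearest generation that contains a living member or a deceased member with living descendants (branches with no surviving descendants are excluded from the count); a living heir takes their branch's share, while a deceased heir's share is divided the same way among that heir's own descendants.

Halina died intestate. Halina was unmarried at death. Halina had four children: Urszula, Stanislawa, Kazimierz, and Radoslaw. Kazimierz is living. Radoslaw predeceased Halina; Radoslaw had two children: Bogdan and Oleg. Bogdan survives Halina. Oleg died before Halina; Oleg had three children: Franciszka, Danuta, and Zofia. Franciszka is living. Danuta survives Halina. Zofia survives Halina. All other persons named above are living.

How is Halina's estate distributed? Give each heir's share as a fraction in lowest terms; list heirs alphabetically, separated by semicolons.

Bogdan 1/8; Danuta 1/24; Franciszka 1/24; Kazimierz 1/4; Stanislawa 1/4; Urszula 1/4; Zofia 1/24

There is no surviving spouse, so the entire estate passes to Halina's descendants per stirpes.
The estate is divided into 4 equal shares of 1/4 among Urszula, Stanislawa, Kazimierz, Radoslaw.
Urszula is living and takes 1/4.
Stanislawa is living and takes 1/4.
Kazimierz is living and takes 1/4.
Radoslaw predeceased; the 1/4 allotted to Radoslaw's branch passes to Radoslaw's issue by representation.
The 1/4 is divided into 2 equal shares of 1/8 among Bogdan, Oleg.
Bogdan is living and takes 1/8.
Oleg predeceased; the 1/8 allotted to Oleg's branch passes to Oleg's issue by representation.
The 1/8 is divided into 3 equal shares of 1/24 among Franciszka, Danuta, Zofia.
Franciszka is living and takes 1/24.
Danuta is living and takes 1/24.
Zofia is living and takes 1/24.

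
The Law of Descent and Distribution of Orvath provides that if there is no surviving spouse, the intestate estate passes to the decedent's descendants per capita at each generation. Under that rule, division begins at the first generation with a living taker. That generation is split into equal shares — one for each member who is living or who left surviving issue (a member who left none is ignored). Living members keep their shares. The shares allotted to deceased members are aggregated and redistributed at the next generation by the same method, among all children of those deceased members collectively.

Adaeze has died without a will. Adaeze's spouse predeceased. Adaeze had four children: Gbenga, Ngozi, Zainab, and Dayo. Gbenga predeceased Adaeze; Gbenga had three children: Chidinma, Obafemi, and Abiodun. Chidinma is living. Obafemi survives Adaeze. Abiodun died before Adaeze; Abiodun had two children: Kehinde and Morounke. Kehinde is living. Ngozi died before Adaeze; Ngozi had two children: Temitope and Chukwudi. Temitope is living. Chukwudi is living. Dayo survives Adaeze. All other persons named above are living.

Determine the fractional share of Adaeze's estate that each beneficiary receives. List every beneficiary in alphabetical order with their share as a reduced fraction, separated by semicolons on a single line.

There is no surviving spouse, so the entire estate passes to Adaeze's descendants per capita at each generation.
At generation 1 (Gbenga, Ngozi, Zainab, Dayo) there are 4 shares of (1)/4 = 1/4 each.
Living: Zainab and Dayo — each takes 1/4.
Deceased: Gbenga and Ngozi. Their combined 1/2 is pooled and carried to generation 2.
At generation 2 (Chidinma, Obafemi, Abiodun, Temitope, Chukwudi) there are 5 shares of (1/2)/5 = 1/10 each.
Living: Chidinma, Obafemi, Temitope, and Chukwudi — each takes 1/10.
Deceased: Abiodun. That 1/10 share is carried to generation 3.
At generation 3 (Kehinde, Morounke) there are 2 shares of (1/10)/2 = 1/20 each.
Living: Kehinde and Morounke — each takes 1/20.

Chidinma 1/10; Chukwudi 1/10; Dayo 1/4; Kehinde 1/20; Morounke 1/20; Obafemi 1/10; Temitope 1/10; Zainab 1/4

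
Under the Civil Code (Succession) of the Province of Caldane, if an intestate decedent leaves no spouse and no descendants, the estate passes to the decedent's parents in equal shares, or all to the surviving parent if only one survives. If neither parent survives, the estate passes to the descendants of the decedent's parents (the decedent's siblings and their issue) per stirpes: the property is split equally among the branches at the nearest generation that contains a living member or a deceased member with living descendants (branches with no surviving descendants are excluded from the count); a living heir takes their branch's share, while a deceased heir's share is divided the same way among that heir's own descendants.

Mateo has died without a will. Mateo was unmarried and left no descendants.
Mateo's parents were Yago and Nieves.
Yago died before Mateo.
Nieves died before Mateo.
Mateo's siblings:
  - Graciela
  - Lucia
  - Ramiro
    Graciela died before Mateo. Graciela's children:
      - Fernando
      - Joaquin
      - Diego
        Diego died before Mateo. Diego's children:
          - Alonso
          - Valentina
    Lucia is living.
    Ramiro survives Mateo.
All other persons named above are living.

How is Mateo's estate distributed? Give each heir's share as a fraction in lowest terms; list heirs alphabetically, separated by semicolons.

Neither parent survives and there are no descendants, so the estate passes to Mateo's siblings and their issue per stirpes.
The estate is divided into 3 equal shares of 1/3 among Graciela, Lucia, Ramiro.
Graciela predeceased; the 1/3 allotted to Graciela's branch passes to Graciela's issue by representation.
The 1/3 is divided into 3 equal shares of 1/9 among Fernando, Joaquin, Diego.
Fernando is living and takes 1/9.
Joaquin is living and takes 1/9.
Diego predeceased; the 1/9 allotted to Diego's branch passes to Diego's issue by representation.
The 1/9 is divided into 2 equal shares of 1/18 among Alonso, Valentina.
Alonso is living and takes 1/18.
Valentina is living and takes 1/18.
Lucia is living and takes 1/3.
Ramiro is living and takes 1/3.

Alonso 1/18; Fernando 1/9; Joaquin 1/9; Lucia 1/3; Ramiro 1/3; Valentina 1/18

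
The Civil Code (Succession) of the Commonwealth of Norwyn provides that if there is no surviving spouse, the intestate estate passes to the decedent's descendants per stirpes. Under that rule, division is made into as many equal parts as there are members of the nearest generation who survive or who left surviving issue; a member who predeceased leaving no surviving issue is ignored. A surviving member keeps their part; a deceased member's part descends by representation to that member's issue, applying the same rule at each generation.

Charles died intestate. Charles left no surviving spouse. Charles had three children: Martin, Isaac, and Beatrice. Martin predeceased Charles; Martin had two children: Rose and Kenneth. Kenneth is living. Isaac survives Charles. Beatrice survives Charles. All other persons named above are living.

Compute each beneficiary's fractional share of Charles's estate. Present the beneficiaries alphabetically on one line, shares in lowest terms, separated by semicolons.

Beatrice 1/3; Isaac 1/3; Kenneth 1/6; Rose 1/6

There is no surviving spouse, so the entire estate passes to Charles's descendants per stirpes.
The estate is divided into 3 equal shares of 1/3 among Martin, Isaac, Beatrice.
Martin predeceased; the 1/3 allotted to Martin's branch passes to Martin's issue by representation.
The 1/3 is divided into 2 equal shares of 1/6 among Rose, Kenneth.
Rose is living and takes 1/6.
Kenneth is living and takes 1/6.
Isaac is living and takes 1/3.
Beatrice is living and takes 1/3.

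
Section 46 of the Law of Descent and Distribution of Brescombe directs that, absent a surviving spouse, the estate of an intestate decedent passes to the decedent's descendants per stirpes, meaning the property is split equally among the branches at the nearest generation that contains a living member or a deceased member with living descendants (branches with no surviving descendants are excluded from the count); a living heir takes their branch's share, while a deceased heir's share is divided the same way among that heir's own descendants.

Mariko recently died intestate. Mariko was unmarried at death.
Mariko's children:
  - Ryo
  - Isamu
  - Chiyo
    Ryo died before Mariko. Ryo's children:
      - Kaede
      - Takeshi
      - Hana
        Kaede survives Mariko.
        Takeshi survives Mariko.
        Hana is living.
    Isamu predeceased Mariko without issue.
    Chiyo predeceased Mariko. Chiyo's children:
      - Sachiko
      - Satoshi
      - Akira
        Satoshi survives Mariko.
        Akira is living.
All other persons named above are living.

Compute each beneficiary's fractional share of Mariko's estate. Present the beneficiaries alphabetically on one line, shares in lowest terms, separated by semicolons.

There is no surviving spouse, so the entire estate passes to Mariko's descendants per stirpes.
Isamu left no surviving issue, so that branch lapses and is disregarded.
The estate is divided into 2 equal shares of 1/2 among Ryo, Chiyo.
Ryo predeceased; the 1/2 allotted to Ryo's branch passes to Ryo's issue by representation.
The 1/2 is divided into 3 equal shares of 1/6 among Kaede, Takeshi, Hana.
Kaede is living and takes 1/6.
Takeshi is living and takes 1/6.
Hana is living and takes 1/6.
Chiyo predeceased; the 1/2 allotted to Chiyo's branch passes to Chiyo's issue by representation.
The 1/2 is divided into 3 equal shares of 1/6 among Sachiko, Satoshi, Akira.
Sachiko is living and takes 1/6.
Satoshi is living and takes 1/6.
Akira is living and takes 1/6.

Akira 1/6; Hana 1/6; Kaede 1/6; Sachiko 1/6; Satoshi 1/6; Takeshi 1/6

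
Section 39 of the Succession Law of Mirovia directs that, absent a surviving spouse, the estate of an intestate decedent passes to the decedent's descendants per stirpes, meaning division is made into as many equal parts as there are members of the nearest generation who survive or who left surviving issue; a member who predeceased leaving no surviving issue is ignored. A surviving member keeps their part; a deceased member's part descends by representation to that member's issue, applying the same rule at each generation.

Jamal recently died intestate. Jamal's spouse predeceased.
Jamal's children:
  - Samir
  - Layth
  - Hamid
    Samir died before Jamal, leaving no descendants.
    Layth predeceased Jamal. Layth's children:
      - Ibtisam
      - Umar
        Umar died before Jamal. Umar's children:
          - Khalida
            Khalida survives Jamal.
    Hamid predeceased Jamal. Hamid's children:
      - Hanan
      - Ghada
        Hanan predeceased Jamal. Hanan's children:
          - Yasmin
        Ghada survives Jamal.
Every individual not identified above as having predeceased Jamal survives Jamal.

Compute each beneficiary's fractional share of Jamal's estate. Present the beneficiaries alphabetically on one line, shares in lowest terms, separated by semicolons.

There is no surviving spouse, so the entire estate passes to Jamal's descendants per stirpes.
Samir left no surviving issue, so that branch lapses and is disregarded.
The estate is divided into 2 equal shares of 1/2 among Layth, Hamid.
Layth predeceased; the 1/2 allotted to Layth's branch passes to Layth's issue by representation.
The 1/2 is divided into 2 equal shares of 1/4 among Ibtisam, Umar.
Ibtisam is living and takes 1/4.
Umar predeceased; the 1/4 allotted to Umar's branch passes to Umar's issue by representation.
Khalida is the sole taker at this level and receives the full 1/4.
Hamid predeceased; the 1/2 allotted to Hamid's branch passes to Hamid's issue by representation.
The 1/2 is divided into 2 equal shares of 1/4 among Hanan, Ghada.
Hanan predeceased; the 1/4 allotted to Hanan's branch passes to Hanan's issue by representation.
Yasmin is the sole taker at this level and receives the full 1/4.
Ghada is living and takes 1/4.

Ghada 1/4; Ibtisam 1/4; Khalida 1/4; Yasmin 1/4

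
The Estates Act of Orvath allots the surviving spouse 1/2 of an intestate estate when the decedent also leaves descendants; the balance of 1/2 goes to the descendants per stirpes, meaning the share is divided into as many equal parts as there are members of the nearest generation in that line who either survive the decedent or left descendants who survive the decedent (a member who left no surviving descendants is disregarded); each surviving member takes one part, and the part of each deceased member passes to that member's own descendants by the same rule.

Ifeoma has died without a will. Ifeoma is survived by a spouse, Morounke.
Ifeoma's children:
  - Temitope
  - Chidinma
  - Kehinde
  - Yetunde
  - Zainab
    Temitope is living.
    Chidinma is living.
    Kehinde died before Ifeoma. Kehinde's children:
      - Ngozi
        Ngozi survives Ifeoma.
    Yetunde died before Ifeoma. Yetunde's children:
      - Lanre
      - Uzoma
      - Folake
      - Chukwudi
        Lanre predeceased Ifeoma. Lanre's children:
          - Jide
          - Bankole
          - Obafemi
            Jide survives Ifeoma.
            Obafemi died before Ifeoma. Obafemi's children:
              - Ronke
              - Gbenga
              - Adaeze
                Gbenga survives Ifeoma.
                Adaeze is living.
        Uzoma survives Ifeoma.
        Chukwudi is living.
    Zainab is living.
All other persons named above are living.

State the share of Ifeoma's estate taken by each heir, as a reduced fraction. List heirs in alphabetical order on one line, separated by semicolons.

Morounke, as surviving spouse, takes 1/2.
The remaining 1/2 passes to Ifeoma's descendants per stirpes.
The 1/2 is divided into 5 equal shares of 1/10 among Temitope, Chidinma, Kehinde, Yetunde, Zainab.
Temitope is living and takes 1/10.
Chidinma is living and takes 1/10.
Kehinde predeceased; the 1/10 allotted to Kehinde's branch passes to Kehinde's issue by representation.
Ngozi is the sole taker at this level and receives the full 1/10.
Yetunde predeceased; the 1/10 allotted to Yetunde's branch passes to Yetunde's issue by representation.
The 1/10 is divided into 4 equal shares of 1/40 among Lanre, Uzoma, Folake, Chukwudi.
Lanre predeceased; the 1/40 allotted to Lanre's branch passes to Lanre's issue by representation.
The 1/40 is divided into 3 equal shares of 1/120 among Jide, Bankole, Obafemi.
Jide is living and takes 1/120.
Bankole is living and takes 1/120.
Obafemi predeceased; the 1/120 allotted to Obafemi's branch passes to Obafemi's issue by representation.
The 1/120 is divided into 3 equal shares of 1/360 among Ronke, Gbenga, Adaeze.
Ronke is living and takes 1/360.
Gbenga is living and takes 1/360.
Adaeze is living and takes 1/360.
Uzoma is living and takes 1/40.
Folake is living and takes 1/40.
Chukwudi is living and takes 1/40.
Zainab is living and takes 1/10.

Adaeze 1/360; Bankole 1/120; Chidinma 1/10; Chukwudi 1/40; Folake 1/40; Gbenga 1/360; Jide 1/120; Morounke 1/2; Ngozi 1/10; Ronke 1/360; Temitope 1/10; Uzoma 1/40; Zainab 1/10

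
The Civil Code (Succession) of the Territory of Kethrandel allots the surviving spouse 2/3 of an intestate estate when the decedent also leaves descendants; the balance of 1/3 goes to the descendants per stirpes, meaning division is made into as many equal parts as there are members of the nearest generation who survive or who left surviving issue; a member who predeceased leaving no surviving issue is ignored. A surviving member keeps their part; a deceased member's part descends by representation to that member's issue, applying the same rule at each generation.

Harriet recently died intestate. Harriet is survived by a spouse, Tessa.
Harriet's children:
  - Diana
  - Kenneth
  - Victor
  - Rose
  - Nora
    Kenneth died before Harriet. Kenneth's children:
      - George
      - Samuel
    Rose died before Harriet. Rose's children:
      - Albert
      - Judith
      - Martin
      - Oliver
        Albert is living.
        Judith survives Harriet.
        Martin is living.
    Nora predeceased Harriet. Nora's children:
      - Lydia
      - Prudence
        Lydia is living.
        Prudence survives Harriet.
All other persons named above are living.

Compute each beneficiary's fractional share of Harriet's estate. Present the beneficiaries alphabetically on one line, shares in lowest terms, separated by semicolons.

Albert 1/60; Diana 1/15; George 1/30; Judith 1/60; Lydia 1/30; Martin 1/60; Oliver 1/60; Prudence 1/30; Samuel 1/30; Tessa 2/3; Victor 1/15

Tessa, as surviving spouse, takes 2/3.
The remaining 1/3 passes to Harriet's descendants per stirpes.
The 1/3 is divided into 5 equal shares of 1/15 among Diana, Kenneth, Victor, Rose, Nora.
Diana is living and takes 1/15.
Kenneth predeceased; the 1/15 allotted to Kenneth's branch passes to Kenneth's issue by representation.
The 1/15 is divided into 2 equal shares of 1/30 among George, Samuel.
George is living and takes 1/30.
Samuel is living and takes 1/30.
Victor is living and takes 1/15.
Rose predeceased; the 1/15 allotted to Rose's branch passes to Rose's issue by representation.
The 1/15 is divided into 4 equal shares of 1/60 among Albert, Judith, Martin, Oliver.
Albert is living and takes 1/60.
Judith is living and takes 1/60.
Martin is living and takes 1/60.
Oliver is living and takes 1/60.
Nora predeceased; the 1/15 allotted to Nora's branch passes to Nora's issue by representation.
The 1/15 is divided into 2 equal shares of 1/30 among Lydia, Prudence.
Lydia is living and takes 1/30.
Prudence is living and takes 1/30.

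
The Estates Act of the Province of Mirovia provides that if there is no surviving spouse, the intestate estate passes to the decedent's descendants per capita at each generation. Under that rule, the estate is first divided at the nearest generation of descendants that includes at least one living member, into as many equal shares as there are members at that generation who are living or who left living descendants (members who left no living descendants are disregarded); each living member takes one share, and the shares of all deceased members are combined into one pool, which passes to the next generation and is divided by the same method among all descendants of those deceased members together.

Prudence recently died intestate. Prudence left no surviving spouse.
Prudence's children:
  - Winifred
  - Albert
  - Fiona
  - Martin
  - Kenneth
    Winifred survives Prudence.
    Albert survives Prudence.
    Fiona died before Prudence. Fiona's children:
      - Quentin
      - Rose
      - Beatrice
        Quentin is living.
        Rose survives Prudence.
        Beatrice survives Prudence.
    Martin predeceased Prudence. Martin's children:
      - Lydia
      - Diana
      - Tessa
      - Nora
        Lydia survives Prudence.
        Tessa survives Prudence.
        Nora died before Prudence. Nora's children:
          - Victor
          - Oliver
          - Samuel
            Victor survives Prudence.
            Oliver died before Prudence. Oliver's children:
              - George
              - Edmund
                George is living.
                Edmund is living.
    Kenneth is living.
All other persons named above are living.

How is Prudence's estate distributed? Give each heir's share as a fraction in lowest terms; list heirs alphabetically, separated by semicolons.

Albert 1/5; Beatrice 2/35; Diana 2/35; Edmund 1/105; George 1/105; Kenneth 1/5; Lydia 2/35; Quentin 2/35; Rose 2/35; Samuel 2/105; Tessa 2/35; Victor 2/105; Winifred 1/5

There is no surviving spouse, so the entire estate passes to Prudence's descendants per capita at each generation.
At generation 1 (Winifred, Albert, Fiona, Martin, Kenneth) there are 5 shares of (1)/5 = 1/5 each.
Living: Winifred, Albert, and Kenneth — each takes 1/5.
Deceased: Fiona and Martin. Their combined 2/5 is pooled and carried to generation 2.
At generation 2 (Quentin, Rose, Beatrice, Lydia, Diana, Tessa, Nora) there are 7 shares of (2/5)/7 = 2/35 each.
Living: Quentin, Rose, Beatrice, Lydia, Diana, and Tessa — each takes 2/35.
Deceased: Nora. That 2/35 share is carried to generation 3.
At generation 3 (Victor, Oliver, Samuel) there are 3 shares of (2/35)/3 = 2/105 each.
Living: Victor and Samuel — each takes 2/105.
Deceased: Oliver. That 2/105 share is carried to generation 4.
At generation 4 (George, Edmund) there are 2 shares of (2/105)/2 = 1/105 each.
Living: George and Edmund — each takes 1/105.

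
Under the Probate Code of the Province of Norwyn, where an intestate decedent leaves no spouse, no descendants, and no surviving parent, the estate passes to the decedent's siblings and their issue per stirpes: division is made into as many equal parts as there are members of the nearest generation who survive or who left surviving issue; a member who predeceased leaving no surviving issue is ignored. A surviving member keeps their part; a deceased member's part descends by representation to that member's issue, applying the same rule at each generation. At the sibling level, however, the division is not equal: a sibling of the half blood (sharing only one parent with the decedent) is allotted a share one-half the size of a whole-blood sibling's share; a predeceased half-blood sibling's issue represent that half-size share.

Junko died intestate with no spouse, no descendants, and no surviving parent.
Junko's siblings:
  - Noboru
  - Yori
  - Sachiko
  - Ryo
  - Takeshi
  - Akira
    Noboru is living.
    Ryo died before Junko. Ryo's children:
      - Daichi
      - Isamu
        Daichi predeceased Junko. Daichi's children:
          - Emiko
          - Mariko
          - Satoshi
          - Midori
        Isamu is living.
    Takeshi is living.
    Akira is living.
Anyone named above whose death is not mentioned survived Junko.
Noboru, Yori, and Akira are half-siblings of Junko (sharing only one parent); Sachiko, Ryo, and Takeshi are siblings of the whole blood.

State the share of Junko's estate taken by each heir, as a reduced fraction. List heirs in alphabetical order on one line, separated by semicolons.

No spouse, descendants, or parent survives, so the estate passes to Junko's siblings per stirpes.
Half-blood siblings count for one-half the weight of whole-blood siblings at the initial division.
Dividing 1 in proportion to weights (total weight 9/2): Noboru (weight 1/2) → 1/9; Yori (weight 1/2) → 1/9; Sachiko (weight 1) → 2/9; Ryo (weight 1) → 2/9; Takeshi (weight 1) → 2/9; Akira (weight 1/2) → 1/9.
Noboru is living and takes 1/9.
Yori is living and takes 1/9.
Sachiko is living and takes 2/9.
Ryo predeceased; the 2/9 allotted to Ryo's branch passes to Ryo's issue by representation.
The 2/9 is divided into 2 equal shares of 1/9 among Daichi, Isamu.
Daichi predeceased; the 1/9 allotted to Daichi's branch passes to Daichi's issue by representation.
The 1/9 is divided into 4 equal shares of 1/36 among Emiko, Mariko, Satoshi, Midori.
Emiko is living and takes 1/36.
Mariko is living and takes 1/36.
Satoshi is living and takes 1/36.
Midori is living and takes 1/36.
Isamu is living and takes 1/9.
Takeshi is living and takes 2/9.
Akira is living and takes 1/9.

Akira 1/9; Emiko 1/36; Isamu 1/9; Mariko 1/36; Midori 1/36; Noboru 1/9; Sachiko 2/9; Satoshi 1/36; Takeshi 2/9; Yori 1/9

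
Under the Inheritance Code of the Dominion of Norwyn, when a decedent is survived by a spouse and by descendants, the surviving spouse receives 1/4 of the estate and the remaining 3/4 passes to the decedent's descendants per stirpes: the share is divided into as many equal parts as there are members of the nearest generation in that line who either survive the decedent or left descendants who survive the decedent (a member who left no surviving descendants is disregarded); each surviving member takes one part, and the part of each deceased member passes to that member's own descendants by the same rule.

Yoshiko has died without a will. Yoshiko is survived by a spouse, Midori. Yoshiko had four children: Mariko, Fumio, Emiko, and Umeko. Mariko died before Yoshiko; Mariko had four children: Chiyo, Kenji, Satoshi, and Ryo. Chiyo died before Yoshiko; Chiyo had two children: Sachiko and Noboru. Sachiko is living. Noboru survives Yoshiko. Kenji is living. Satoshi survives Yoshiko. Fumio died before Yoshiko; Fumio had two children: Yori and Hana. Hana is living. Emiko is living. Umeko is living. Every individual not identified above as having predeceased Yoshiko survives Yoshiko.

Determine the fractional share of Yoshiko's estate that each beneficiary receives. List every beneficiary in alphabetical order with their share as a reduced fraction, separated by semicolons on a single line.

Emiko 3/16; Hana 3/32; Kenji 3/64; Midori 1/4; Noboru 3/128; Ryo 3/64; Sachiko 3/128; Satoshi 3/64; Umeko 3/16; Yori 3/32

Midori, as surviving spouse, takes 1/4.
The remaining 3/4 passes to Yoshiko's descendants per stirpes.
The 3/4 is divided into 4 equal shares of 3/16 among Mariko, Fumio, Emiko, Umeko.
Mariko predeceased; the 3/16 allotted to Mariko's branch passes to Mariko's issue by representation.
The 3/16 is divided into 4 equal shares of 3/64 among Chiyo, Kenji, Satoshi, Ryo.
Chiyo predeceased; the 3/64 allotted to Chiyo's branch passes to Chiyo's issue by representation.
The 3/64 is divided into 2 equal shares of 3/128 among Sachiko, Noboru.
Sachiko is living and takes 3/128.
Noboru is living and takes 3/128.
Kenji is living and takes 3/64.
Satoshi is living and takes 3/64.
Ryo is living and takes 3/64.
Fumio predeceased; the 3/16 allotted to Fumio's branch passes to Fumio's issue by representation.
The 3/16 is divided into 2 equal shares of 3/32 among Yori, Hana.
Yori is living and takes 3/32.
Hana is living and takes 3/32.
Emiko is living and takes 3/16.
Umeko is living and takes 3/16.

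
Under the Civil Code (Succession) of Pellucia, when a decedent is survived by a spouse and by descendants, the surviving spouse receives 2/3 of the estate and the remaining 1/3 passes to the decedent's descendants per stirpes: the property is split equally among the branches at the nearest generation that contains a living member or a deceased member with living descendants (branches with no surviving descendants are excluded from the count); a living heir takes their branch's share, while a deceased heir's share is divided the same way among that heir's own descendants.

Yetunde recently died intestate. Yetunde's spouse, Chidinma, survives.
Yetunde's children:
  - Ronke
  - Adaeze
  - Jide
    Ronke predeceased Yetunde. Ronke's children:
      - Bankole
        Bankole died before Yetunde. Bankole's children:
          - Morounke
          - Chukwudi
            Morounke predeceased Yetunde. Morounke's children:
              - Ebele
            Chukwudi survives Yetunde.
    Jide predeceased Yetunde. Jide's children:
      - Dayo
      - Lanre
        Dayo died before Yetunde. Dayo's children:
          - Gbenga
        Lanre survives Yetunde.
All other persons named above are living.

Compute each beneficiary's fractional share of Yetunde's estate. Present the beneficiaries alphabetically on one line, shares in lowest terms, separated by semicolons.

Chidinma, as surviving spouse, takes 2/3.
The remaining 1/3 passes to Yetunde's descendants per stirpes.
The 1/3 is divided into 3 equal shares of 1/9 among Ronke, Adaeze, Jide.
Ronke predeceased; the 1/9 allotted to Ronke's branch passes to Ronke's issue by representation.
Bankole's line is the sole branch at this level, so the full 1/9 passes to Bankole's issue by representation.
The 1/9 is divided into 2 equal shares of 1/18 among Morounke, Chukwudi.
Morounke predeceased; the 1/18 allotted to Morounke's branch passes to Morounke's issue by representation.
Ebele is the sole taker at this level and receives the full 1/18.
Chukwudi is living and takes 1/18.
Adaeze is living and takes 1/9.
Jide predeceased; the 1/9 allotted to Jide's branch passes to Jide's issue by representation.
The 1/9 is divided into 2 equal shares of 1/18 among Dayo, Lanre.
Dayo predeceased; the 1/18 allotted to Dayo's branch passes to Dayo's issue by representation.
Gbenga is the sole taker at this level and receives the full 1/18.
Lanre is living and takes 1/18.

Adaeze 1/9; Chidinma 2/3; Chukwudi 1/18; Ebele 1/18; Gbenga 1/18; Lanre 1/18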